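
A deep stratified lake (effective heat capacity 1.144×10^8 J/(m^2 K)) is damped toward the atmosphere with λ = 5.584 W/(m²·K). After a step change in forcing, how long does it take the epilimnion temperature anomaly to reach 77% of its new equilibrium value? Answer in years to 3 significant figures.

0.954 years

Areal heat capacity C = 1.144×10^8 J/(m^2 K) (given).
τ = C / λ = 1.14×10^8 / 5.584 = 2.05×10^7 s.
Fraction reached: 1 − e^(−t/τ) = 0.77 ⇒ t = −τ ln(1 − 0.77) = τ × 1.47.
t = 3.01×10^7 s = 0.954 years.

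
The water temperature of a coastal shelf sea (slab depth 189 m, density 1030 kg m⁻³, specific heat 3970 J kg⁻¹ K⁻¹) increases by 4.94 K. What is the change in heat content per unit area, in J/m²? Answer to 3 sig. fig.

Areal heat capacity C = ρ c_p D = 1030 × 3970 × 189 = 7.73×10^8 J/(m²·K).
ΔQ = C ΔT = 7.73×10^8 × 4.94 = 3.82×10^9 J/m².

3.82×10^9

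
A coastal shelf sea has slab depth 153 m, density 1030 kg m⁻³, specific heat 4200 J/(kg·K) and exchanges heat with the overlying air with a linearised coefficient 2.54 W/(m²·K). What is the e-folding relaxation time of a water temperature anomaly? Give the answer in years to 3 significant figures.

Areal heat capacity C = ρ c_p D = 1030 × 4200 × 153 = 6.62×10^8 J/(m²·K).
Relaxation time τ = C / λ = 6.62×10^8 / 2.54 = 2.61×10^8 s.
In years: 2.61×10^8 s / (3.156×10^7 s/year) = 8.26 years.

8.26 years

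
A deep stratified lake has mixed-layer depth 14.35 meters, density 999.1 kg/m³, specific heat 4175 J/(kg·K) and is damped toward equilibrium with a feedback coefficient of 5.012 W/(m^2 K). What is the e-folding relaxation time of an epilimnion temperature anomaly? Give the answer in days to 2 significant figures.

140 days

Areal heat capacity C = ρ c_p D = 999.1 × 4175 × 14.35 = 5.99×10^7 J m⁻² K⁻¹.
Relaxation time τ = C / λ = 5.99×10^7 / 5.012 = 1.19×10^7 s.
In days: 1.19×10^7 s / (86400 s/day) = 138 days.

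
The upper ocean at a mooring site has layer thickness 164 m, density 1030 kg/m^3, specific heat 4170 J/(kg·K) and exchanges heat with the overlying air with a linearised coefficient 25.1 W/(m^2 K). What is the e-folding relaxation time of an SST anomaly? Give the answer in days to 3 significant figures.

Areal heat capacity C = ρ c_p D = 1030 × 4170 × 164 = 7.04×10^8 J/(m^2 K).
Relaxation time τ = C / λ = 7.04×10^8 / 25.1 = 2.81×10^7 s.
In days: 2.81×10^7 s / (86400 s/day) = 325 days.

325 days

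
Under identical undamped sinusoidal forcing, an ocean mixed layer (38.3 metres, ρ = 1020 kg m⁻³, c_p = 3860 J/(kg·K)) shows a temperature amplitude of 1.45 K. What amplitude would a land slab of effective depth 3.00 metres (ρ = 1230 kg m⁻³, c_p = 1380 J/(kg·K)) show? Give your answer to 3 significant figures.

42.9 K

C_ocean = 1.51×10^8 J/(m²·K); C_land = 5.09×10^6 J/(m²·K).
A ∝ 1/C ⇒ A_land = A_ocean × C_ocean/C_land = 1.45 × 29.6 = 42.9 K.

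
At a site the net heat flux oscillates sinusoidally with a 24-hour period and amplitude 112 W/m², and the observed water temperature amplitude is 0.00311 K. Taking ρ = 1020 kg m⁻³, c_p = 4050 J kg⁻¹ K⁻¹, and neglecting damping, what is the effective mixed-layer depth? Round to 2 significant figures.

ω = 2π / 86400 s = 7.27×10^-5 s⁻¹.
Required C = F₀ / (A ω) = 112 / (0.00311 × 7.27×10^-5) = 4.95×10^8 J/(m²·K).
D = C / (ρ c_p) = 4.95×10^8 / (1020 × 4050) = 120 m.

120 m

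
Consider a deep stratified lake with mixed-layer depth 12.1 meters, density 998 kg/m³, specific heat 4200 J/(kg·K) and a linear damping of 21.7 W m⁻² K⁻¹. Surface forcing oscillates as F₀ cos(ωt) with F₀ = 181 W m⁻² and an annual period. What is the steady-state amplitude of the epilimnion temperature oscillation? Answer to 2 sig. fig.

Areal heat capacity C = ρ c_p D = 998 × 4200 × 12.1 = 5.07×10^7 J m⁻² K⁻¹.
Angular frequency ω = 2π / T = 2π / 3.15×10^7 s = 1.99×10^-7 s⁻¹.
√((Cω)² + λ²) = √((10.1)² + 21.7²) = 23.9 W/(m²·K).
Amplitude A = F₀ / √((Cω)²+λ²) = 181 / 23.9 = 7.56 K.

7.6 K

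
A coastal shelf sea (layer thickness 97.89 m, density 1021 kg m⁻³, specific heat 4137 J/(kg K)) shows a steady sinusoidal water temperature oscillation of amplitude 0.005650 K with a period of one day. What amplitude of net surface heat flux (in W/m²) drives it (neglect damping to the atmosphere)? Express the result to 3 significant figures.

170

Areal heat capacity C = ρ c_p D = 1021 × 4137 × 97.89 = 4.13×10^8 J/(m²·K).
ω = 2π / 86400 s = 7.27×10^-5 s⁻¹.
Cω = 4.13×10^8 × 7.27×10^-5 = 30100 W/(m²·K).
F₀ = A × Cω = 0.005650 × 30100 = 170 W/m².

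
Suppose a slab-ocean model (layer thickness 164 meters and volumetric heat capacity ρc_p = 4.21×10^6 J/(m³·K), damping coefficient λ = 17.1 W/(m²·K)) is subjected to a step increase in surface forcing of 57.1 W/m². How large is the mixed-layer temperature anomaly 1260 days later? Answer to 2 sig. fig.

3.1 K

Areal heat capacity C = ρc_p × D = 4.21×10^6 × 164 = 6.90×10^8 J/(m²·K).
τ = C / λ = 6.90×10^8 / 17.1 = 4.04×10^7 s.
Equilibrium anomaly ΔT_eq = F / λ = 57.1 / 17.1 = 3.34 K.
t = 1260 days = 1.09×10^8 s, so t/τ = 2.70.
ΔT(t) = ΔT_eq (1 − e^(−t/τ)) = 3.34 × (1 − e^−2.70) = 3.11 K.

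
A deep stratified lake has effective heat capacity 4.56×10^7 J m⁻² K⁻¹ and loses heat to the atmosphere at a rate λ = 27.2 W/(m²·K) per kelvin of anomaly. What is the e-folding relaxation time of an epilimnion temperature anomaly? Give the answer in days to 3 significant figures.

Areal heat capacity C = 4.56×10^7 J m⁻² K⁻¹ (given).
Relaxation time τ = C / λ = 4.56×10^7 / 27.2 = 1.68×10^6 s.
In days: 1.68×10^6 s / (86400 s/day) = 19.4 days.

19.4 days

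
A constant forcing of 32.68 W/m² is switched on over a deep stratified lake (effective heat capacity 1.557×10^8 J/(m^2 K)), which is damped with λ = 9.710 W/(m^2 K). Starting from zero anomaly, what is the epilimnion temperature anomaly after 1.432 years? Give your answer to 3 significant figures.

3.16 K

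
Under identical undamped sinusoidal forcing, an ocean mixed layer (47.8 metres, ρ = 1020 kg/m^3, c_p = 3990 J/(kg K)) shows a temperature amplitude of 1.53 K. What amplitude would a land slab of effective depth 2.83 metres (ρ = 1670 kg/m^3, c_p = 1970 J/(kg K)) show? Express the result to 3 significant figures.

32.0 K

C_ocean = 1.95×10^8 J/(m²·K); C_land = 9.31×10^6 J/(m²·K).
A ∝ 1/C ⇒ A_land = A_ocean × C_ocean/C_land = 1.53 × 20.9 = 32.0 K.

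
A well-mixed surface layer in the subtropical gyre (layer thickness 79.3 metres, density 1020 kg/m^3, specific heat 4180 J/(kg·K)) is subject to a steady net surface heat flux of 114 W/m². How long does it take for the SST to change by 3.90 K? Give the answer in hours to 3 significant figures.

Areal heat capacity C = ρ c_p D = 1020 × 4180 × 79.3 = 3.38×10^8 J/(m^2 K).
Time required: Δt = C ΔT / F = 3.38×10^8 × 3.90 / 114 = 1.16×10^7 s.
In hours: 1.16×10^7 s / (3600 s/hour) = 3210 hours.

3210 hours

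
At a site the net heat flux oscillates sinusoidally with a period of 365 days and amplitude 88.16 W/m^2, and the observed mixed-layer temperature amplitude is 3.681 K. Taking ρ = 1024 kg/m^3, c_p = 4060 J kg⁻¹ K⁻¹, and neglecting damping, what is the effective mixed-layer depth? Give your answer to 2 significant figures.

ω = 2π / 3.15×10^7 s = 1.99×10^-7 s⁻¹.
Required C = F₀ / (A ω) = 88.16 / (3.681 × 1.99×10^-7) = 1.20×10^8 J/(m²·K).
D = C / (ρ c_p) = 1.20×10^8 / (1024 × 4060) = 28.9 m.

29 m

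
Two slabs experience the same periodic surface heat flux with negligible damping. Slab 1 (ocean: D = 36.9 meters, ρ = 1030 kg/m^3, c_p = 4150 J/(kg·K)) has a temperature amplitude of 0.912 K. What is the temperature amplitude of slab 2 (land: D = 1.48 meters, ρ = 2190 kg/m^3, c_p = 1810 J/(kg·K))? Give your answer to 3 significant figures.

C_ocean = 1.58×10^8 J/(m²·K); C_land = 5.87×10^6 J/(m²·K).
A ∝ 1/C ⇒ A_land = A_ocean × C_ocean/C_land = 0.912 × 26.9 = 24.5 K.

24.5 K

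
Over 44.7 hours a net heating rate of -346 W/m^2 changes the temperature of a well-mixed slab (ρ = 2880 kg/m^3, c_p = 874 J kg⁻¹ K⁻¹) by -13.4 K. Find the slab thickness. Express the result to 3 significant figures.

1.65 m

Heat input Q = F Δt = -346 × 1.61×10^5 s = -5.57×10^7 J/m².
Required areal heat capacity C = Q / ΔT = 4.16×10^6 J/(m²·K).
Depth D = C / (ρ c_p) = 4.16×10^6 / (2880 × 874) = 1.65 m.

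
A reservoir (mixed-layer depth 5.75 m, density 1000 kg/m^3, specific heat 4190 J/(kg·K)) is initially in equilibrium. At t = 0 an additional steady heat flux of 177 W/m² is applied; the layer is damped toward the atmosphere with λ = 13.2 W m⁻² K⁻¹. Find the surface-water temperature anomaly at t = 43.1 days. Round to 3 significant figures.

11.7 K

Areal heat capacity C = ρ c_p D = 1000 × 4190 × 5.75 = 2.41×10^7 J/(m^2 K).
τ = C / λ = 2.41×10^7 / 13.2 = 1.83×10^6 s.
Equilibrium anomaly ΔT_eq = F / λ = 177 / 13.2 = 13.4 K.
t = 43.1 days = 3.72×10^6 s, so t/τ = 2.04.
ΔT(t) = ΔT_eq (1 − e^(−t/τ)) = 13.4 × (1 − e^−2.04) = 11.7 K.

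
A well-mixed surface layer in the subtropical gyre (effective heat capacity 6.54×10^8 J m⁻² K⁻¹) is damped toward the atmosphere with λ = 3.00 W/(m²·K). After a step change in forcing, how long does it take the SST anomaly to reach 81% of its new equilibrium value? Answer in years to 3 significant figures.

Areal heat capacity C = 6.54×10^8 J m⁻² K⁻¹ (given).
τ = C / λ = 6.54×10^8 / 3.00 = 2.18×10^8 s.
Fraction reached: 1 − e^(−t/τ) = 0.81 ⇒ t = −τ ln(1 − 0.81) = τ × 1.66.
t = 3.62×10^8 s = 11.5 years.

11.5 years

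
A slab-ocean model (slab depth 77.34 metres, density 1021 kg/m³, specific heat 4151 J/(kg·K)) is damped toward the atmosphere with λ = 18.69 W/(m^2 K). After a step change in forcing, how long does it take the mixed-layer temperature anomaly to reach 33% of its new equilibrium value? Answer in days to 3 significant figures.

81.3 days

Areal heat capacity C = ρ c_p D = 1021 × 4151 × 77.34 = 3.28×10^8 J m⁻² K⁻¹.
τ = C / λ = 3.28×10^8 / 18.69 = 1.75×10^7 s.
Fraction reached: 1 − e^(−t/τ) = 0.33 ⇒ t = −τ ln(1 − 0.33) = τ × 0.400.
t = 7.02×10^6 s = 81.3 days.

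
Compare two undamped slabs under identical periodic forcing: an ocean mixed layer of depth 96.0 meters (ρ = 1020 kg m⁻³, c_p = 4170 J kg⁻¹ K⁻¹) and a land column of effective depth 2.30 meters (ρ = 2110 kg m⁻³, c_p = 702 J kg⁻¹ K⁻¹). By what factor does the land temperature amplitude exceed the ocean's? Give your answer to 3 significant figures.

C_ocean = 1020 × 4170 × 96.0 = 4.08×10^8 J/(m²·K).
C_land = 2110 × 702 × 2.30 = 3.41×10^6 J/(m²·K).
Undamped amplitude ∝ 1/C, so A_land/A_ocean = C_ocean/C_land = 120.

120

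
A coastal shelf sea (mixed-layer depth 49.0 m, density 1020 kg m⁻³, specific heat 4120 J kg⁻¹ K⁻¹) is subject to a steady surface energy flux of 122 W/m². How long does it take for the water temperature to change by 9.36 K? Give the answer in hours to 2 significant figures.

Areal heat capacity C = ρ c_p D = 1020 × 4120 × 49.0 = 2.06×10^8 J m⁻² K⁻¹.
Time required: Δt = C ΔT / F = 2.06×10^8 × 9.36 / 122 = 1.58×10^7 s.
In hours: 1.58×10^7 s / (3600 s/hour) = 4390 hours.

4400 hours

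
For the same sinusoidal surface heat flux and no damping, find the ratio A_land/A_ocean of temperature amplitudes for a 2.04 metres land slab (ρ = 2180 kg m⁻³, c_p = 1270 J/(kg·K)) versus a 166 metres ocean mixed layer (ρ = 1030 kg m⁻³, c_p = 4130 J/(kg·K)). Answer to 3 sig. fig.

C_ocean = 1030 × 4130 × 166 = 7.06×10^8 J/(m²·K).
C_land = 2180 × 1270 × 2.04 = 5.65×10^6 J/(m²·K).
Undamped amplitude ∝ 1/C, so A_land/A_ocean = C_ocean/C_land = 125.

125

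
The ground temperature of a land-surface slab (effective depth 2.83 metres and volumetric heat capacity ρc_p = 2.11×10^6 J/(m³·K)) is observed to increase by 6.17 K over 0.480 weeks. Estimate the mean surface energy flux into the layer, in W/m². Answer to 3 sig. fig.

127

Areal heat capacity C = ρc_p × D = 2.11×10^6 × 2.83 = 5.97×10^6 J/(m^2 K).
Required heat per unit area: Q = C ΔT = 5.97×10^6 × 6.17 = 3.68×10^7 J/m².
Flux F = Q / Δt = 3.68×10^7 / 2.90×10^5 s = 127 W/m².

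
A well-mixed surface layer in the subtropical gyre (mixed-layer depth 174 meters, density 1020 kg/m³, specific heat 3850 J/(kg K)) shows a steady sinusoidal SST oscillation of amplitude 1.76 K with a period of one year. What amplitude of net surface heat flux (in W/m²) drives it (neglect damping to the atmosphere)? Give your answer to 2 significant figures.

240

Areal heat capacity C = ρ c_p D = 1020 × 3850 × 174 = 6.83×10^8 J/(m²·K).
ω = 2π / 3.15×10^7 s = 1.99×10^-7 s⁻¹.
Cω = 6.83×10^8 × 1.99×10^-7 = 136 W/(m²·K).
F₀ = A × Cω = 1.76 × 136 = 240 W/m².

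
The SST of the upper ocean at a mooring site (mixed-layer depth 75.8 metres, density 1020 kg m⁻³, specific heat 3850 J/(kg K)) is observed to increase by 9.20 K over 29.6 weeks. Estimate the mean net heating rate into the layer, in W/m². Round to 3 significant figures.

153

Areal heat capacity C = ρ c_p D = 1020 × 3850 × 75.8 = 2.98×10^8 J m⁻² K⁻¹.
Required heat per unit area: Q = C ΔT = 2.98×10^8 × 9.20 = 2.74×10^9 J/m².
Flux F = Q / Δt = 2.74×10^9 / 1.79×10^7 s = 153 W/m².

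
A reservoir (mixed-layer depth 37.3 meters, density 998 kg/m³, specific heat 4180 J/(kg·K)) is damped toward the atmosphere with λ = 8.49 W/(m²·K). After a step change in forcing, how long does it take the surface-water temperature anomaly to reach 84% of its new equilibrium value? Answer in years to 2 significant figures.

1.1 years

Areal heat capacity C = ρ c_p D = 998 × 4180 × 37.3 = 1.56×10^8 J/(m^2 K).
τ = C / λ = 1.56×10^8 / 8.49 = 1.83×10^7 s.
Fraction reached: 1 − e^(−t/τ) = 0.84 ⇒ t = −τ ln(1 − 0.84) = τ × 1.83.
t = 3.36×10^7 s = 1.06 years.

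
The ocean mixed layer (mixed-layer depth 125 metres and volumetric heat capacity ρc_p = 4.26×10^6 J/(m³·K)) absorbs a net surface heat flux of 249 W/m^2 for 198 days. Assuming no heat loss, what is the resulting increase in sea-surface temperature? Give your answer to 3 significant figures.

Areal heat capacity C = ρc_p × D = 4.26×10^6 × 125 = 5.32×10^8 J/(m²·K).
Net heat input Q = F Δt = 249 × (198 days × 86400 s/day) = 4.26×10^9 J/m².
ΔT = Q / C = 4.26×10^9 / 5.32×10^8 = 8.00 K.

8.00 K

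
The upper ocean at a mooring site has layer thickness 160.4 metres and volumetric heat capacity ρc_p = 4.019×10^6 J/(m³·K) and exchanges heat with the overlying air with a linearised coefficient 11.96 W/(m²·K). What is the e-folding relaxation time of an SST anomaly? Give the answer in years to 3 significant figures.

Areal heat capacity C = ρc_p × D = 4.019×10^6 × 160.4 = 6.45×10^8 J m⁻² K⁻¹.
Relaxation time τ = C / λ = 6.45×10^8 / 11.96 = 5.39×10^7 s.
In years: 5.39×10^7 s / (3.156×10^7 s/year) = 1.71 years.

1.71 years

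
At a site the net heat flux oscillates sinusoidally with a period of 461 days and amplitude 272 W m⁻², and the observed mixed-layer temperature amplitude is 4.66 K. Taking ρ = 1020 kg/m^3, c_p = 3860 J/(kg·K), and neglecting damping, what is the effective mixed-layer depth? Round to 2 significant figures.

ω = 2π / 3.98×10^7 s = 1.58×10^-7 s⁻¹.
Required C = F₀ / (A ω) = 272 / (4.66 × 1.58×10^-7) = 3.70×10^8 J/(m²·K).
D = C / (ρ c_p) = 3.70×10^8 / (1020 × 3860) = 94.0 m.

94 m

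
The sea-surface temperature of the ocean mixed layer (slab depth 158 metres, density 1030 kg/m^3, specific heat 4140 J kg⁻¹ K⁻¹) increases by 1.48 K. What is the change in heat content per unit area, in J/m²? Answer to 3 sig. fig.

9.97×10^8

Areal heat capacity C = ρ c_p D = 1030 × 4140 × 158 = 6.74×10^8 J/(m^2 K).
ΔQ = C ΔT = 6.74×10^8 × 1.48 = 9.97×10^8 J/m².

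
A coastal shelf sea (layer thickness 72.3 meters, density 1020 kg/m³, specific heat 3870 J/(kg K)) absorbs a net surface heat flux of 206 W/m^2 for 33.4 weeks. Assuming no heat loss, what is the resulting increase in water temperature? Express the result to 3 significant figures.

Areal heat capacity C = ρ c_p D = 1020 × 3870 × 72.3 = 2.85×10^8 J m⁻² K⁻¹.
Net heat input Q = F Δt = 206 × (33.4 weeks × 6.048×10^5 s/week) = 4.16×10^9 J/m².
ΔT = Q / C = 4.16×10^9 / 2.85×10^8 = 14.6 K.

14.6 K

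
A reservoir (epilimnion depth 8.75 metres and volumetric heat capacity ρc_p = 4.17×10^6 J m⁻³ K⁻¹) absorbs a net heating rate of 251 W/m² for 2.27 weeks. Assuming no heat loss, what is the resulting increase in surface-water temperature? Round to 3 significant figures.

9.44 K

Areal heat capacity C = ρc_p × D = 4.17×10^6 × 8.75 = 3.65×10^7 J/(m^2 K).
Net heat input Q = F Δt = 251 × (2.27 weeks × 6.048×10^5 s/week) = 3.45×10^8 J/m².
ΔT = Q / C = 3.45×10^8 / 3.65×10^7 = 9.44 K.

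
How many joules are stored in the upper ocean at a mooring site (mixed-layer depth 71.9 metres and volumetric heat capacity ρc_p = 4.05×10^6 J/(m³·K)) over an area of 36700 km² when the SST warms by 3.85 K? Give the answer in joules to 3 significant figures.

4.11×10^19 J

Areal heat capacity C = ρc_p × D = 4.05×10^6 × 71.9 = 2.91×10^8 J/(m^2 K).
Heat per unit area: q = C ΔT = 2.91×10^8 × 3.85 = 1.12×10^9 J/m².
Total heat: Q = q × A = 1.12×10^9 × (36700 × 10⁶ m²) = 4.11×10^19 J.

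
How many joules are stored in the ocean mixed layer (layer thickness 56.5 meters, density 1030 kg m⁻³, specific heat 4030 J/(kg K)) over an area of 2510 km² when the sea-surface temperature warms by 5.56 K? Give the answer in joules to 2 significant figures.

Areal heat capacity C = ρ c_p D = 1030 × 4030 × 56.5 = 2.35×10^8 J/(m²·K).
Heat per unit area: q = C ΔT = 2.35×10^8 × 5.56 = 1.30×10^9 J/m².
Total heat: Q = q × A = 1.30×10^9 × (2510 × 10⁶ m²) = 3.27×10^18 J.

3.3×10^18 J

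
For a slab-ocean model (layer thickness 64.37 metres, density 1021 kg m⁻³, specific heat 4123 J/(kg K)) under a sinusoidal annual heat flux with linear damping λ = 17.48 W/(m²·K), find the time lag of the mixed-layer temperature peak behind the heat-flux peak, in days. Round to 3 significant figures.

73.1 days

Areal heat capacity C = ρ c_p D = 1021 × 4123 × 64.37 = 2.71×10^8 J m⁻² K⁻¹.
ω = 2π / 3.15×10^7 s = 1.99×10^-7 s⁻¹.
Phase lag φ = arctan(Cω/λ) = arctan(54.0/17.48) = 1.26 rad.
Time lag = φ / ω = 1.26 / 1.99×10^-7 = 6.31×10^6 s = 73.1 days.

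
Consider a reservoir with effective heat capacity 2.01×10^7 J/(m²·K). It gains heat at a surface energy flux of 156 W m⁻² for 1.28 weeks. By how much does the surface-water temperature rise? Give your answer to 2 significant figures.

6.0 K

Areal heat capacity C = 2.01×10^7 J/(m²·K) (given).
Net heat input Q = F Δt = 156 × (1.28 weeks × 6.048×10^5 s/week) = 1.21×10^8 J/m².
ΔT = Q / C = 1.21×10^8 / 2.01×10^7 = 6.01 K.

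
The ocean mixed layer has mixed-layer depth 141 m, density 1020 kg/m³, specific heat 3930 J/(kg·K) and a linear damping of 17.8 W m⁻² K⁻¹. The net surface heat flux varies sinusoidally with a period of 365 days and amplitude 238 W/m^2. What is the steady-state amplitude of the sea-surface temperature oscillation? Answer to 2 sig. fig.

2.1 K

Areal heat capacity C = ρ c_p D = 1020 × 3930 × 141 = 5.65×10^8 J/(m^2 K).
Angular frequency ω = 2π / T = 2π / 3.15×10^7 s = 1.99×10^-7 s⁻¹.
√((Cω)² + λ²) = √((113)² + 17.8²) = 114 W/(m²·K).
Amplitude A = F₀ / √((Cω)²+λ²) = 238 / 114 = 2.09 K.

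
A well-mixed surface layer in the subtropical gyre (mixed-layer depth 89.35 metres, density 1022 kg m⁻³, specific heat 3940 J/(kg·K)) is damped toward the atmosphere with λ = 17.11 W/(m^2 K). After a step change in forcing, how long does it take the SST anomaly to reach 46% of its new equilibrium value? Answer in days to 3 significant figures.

150 days

Areal heat capacity C = ρ c_p D = 1022 × 3940 × 89.35 = 3.60×10^8 J m⁻² K⁻¹.
τ = C / λ = 3.60×10^8 / 17.11 = 2.10×10^7 s.
Fraction reached: 1 − e^(−t/τ) = 0.46 ⇒ t = −τ ln(1 − 0.46) = τ × 0.616.
t = 1.30×10^7 s = 150 days.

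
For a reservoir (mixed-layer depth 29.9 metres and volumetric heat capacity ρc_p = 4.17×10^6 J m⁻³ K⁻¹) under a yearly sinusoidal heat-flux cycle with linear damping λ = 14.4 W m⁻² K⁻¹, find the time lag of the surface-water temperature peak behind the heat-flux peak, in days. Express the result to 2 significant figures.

61 days

Areal heat capacity C = ρc_p × D = 4.17×10^6 × 29.9 = 1.25×10^8 J m⁻² K⁻¹.
ω = 2π / 3.15×10^7 s = 1.99×10^-7 s⁻¹.
Phase lag φ = arctan(Cω/λ) = arctan(24.8/14.4) = 1.05 rad.
Time lag = φ / ω = 1.05 / 1.99×10^-7 = 5.25×10^6 s = 60.7 days.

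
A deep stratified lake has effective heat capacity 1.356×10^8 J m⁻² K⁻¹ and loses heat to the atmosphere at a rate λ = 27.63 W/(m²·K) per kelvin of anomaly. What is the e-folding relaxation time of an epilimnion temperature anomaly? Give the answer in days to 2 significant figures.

57 days

Areal heat capacity C = 1.356×10^8 J m⁻² K⁻¹ (given).
Relaxation time τ = C / λ = 1.36×10^8 / 27.63 = 4.91×10^6 s.
In days: 4.91×10^6 s / (86400 s/day) = 56.8 days.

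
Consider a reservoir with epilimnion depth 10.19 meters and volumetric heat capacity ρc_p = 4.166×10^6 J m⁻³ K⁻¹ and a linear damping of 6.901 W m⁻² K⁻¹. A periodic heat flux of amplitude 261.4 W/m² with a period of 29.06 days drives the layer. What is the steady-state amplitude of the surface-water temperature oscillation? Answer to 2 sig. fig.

2.5 K

Areal heat capacity C = ρc_p × D = 4.166×10^6 × 10.19 = 4.25×10^7 J/(m^2 K).
Angular frequency ω = 2π / T = 2π / 2.51×10^6 s = 2.50×10^-6 s⁻¹.
√((Cω)² + λ²) = √((106)² + 6.901²) = 106 W/(m²·K).
Amplitude A = F₀ / √((Cω)²+λ²) = 261.4 / 106 = 2.46 K.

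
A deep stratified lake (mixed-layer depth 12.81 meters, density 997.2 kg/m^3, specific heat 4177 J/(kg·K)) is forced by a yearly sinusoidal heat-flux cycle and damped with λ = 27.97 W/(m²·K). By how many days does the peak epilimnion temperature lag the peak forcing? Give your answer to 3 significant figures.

21.1 days

Areal heat capacity C = ρ c_p D = 997.2 × 4177 × 12.81 = 5.34×10^7 J/(m^2 K).
ω = 2π / 3.15×10^7 s = 1.99×10^-7 s⁻¹.
Phase lag φ = arctan(Cω/λ) = arctan(10.6/27.97) = 0.363 rad.
Time lag = φ / ω = 0.363 / 1.99×10^-7 = 1.82×10^6 s = 21.1 days.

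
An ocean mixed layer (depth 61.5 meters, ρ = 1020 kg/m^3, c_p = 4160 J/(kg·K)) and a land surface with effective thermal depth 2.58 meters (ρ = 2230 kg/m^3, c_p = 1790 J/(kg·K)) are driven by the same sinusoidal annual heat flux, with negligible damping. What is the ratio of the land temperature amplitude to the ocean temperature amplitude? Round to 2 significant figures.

25

C_ocean = 1020 × 4160 × 61.5 = 2.61×10^8 J/(m²·K).
C_land = 2230 × 1790 × 2.58 = 1.03×10^7 J/(m²·K).
Undamped amplitude ∝ 1/C, so A_land/A_ocean = C_ocean/C_land = 25.3.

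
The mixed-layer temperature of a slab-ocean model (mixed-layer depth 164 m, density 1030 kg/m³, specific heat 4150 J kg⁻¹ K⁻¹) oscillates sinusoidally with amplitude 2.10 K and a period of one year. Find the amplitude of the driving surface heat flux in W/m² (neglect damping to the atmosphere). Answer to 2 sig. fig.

290

Areal heat capacity C = ρ c_p D = 1030 × 4150 × 164 = 7.01×10^8 J/(m²·K).
ω = 2π / 3.15×10^7 s = 1.99×10^-7 s⁻¹.
Cω = 7.01×10^8 × 1.99×10^-7 = 140 W/(m²·K).
F₀ = A × Cω = 2.10 × 140 = 293 W/m².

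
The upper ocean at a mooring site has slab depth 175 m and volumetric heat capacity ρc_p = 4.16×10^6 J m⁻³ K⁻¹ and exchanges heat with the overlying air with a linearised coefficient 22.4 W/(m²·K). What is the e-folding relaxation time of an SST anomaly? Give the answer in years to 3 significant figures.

Areal heat capacity C = ρc_p × D = 4.16×10^6 × 175 = 7.28×10^8 J/(m²·K).
Relaxation time τ = C / λ = 7.28×10^8 / 22.4 = 3.25×10^7 s.
In years: 3.25×10^7 s / (3.156×10^7 s/year) = 1.03 years.

1.03 years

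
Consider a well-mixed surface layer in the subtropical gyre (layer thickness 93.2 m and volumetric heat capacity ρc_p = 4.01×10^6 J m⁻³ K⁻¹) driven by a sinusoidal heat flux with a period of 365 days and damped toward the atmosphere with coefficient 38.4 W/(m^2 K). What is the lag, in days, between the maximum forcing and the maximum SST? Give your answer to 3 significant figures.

63.6 days

Areal heat capacity C = ρc_p × D = 4.01×10^6 × 93.2 = 3.74×10^8 J m⁻² K⁻¹.
ω = 2π / 3.15×10^7 s = 1.99×10^-7 s⁻¹.
Phase lag φ = arctan(Cω/λ) = arctan(74.5/38.4) = 1.09 rad.
Time lag = φ / ω = 1.09 / 1.99×10^-7 = 5.49×10^6 s = 63.6 days.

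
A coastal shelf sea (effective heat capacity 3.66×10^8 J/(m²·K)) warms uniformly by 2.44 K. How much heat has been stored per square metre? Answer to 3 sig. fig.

8.93×10^8

Areal heat capacity C = 3.66×10^8 J/(m²·K) (given).
ΔQ = C ΔT = 3.66×10^8 × 2.44 = 8.93×10^8 J/m².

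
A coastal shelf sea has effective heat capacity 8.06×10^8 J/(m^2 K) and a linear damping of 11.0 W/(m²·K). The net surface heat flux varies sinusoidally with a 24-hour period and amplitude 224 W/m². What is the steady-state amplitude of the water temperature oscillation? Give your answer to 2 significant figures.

0.0038 K

Areal heat capacity C = 8.06×10^8 J/(m^2 K) (given).
Angular frequency ω = 2π / T = 2π / 86400 s = 7.27×10^-5 s⁻¹.
√((Cω)² + λ²) = √((58600)² + 11.0²) = 58600 W/(m²·K).
Amplitude A = F₀ / √((Cω)²+λ²) = 224 / 58600 = 0.00382 K.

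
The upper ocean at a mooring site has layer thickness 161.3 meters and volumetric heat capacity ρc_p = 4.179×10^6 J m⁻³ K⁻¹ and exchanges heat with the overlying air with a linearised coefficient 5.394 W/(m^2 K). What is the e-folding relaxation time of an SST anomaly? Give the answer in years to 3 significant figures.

Areal heat capacity C = ρc_p × D = 4.179×10^6 × 161.3 = 6.74×10^8 J/(m^2 K).
Relaxation time τ = C / λ = 6.74×10^8 / 5.394 = 1.25×10^8 s.
In years: 1.25×10^8 s / (3.156×10^7 s/year) = 3.96 years.

3.96 years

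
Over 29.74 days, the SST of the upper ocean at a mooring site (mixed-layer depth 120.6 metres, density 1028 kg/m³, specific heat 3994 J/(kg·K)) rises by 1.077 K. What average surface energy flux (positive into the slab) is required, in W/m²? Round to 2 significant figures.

210

Areal heat capacity C = ρ c_p D = 1028 × 3994 × 120.6 = 4.95×10^8 J m⁻² K⁻¹.
Required heat per unit area: Q = C ΔT = 4.95×10^8 × 1.077 = 5.33×10^8 J/m².
Flux F = Q / Δt = 5.33×10^8 / 2.57×10^6 s = 208 W/m².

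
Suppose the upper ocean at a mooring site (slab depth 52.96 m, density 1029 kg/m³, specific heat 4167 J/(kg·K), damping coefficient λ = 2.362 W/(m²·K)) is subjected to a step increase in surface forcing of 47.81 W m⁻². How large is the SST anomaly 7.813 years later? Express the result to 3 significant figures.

Areal heat capacity C = ρ c_p D = 1029 × 4167 × 52.96 = 2.27×10^8 J/(m^2 K).
τ = C / λ = 2.27×10^8 / 2.362 = 9.61×10^7 s.
Equilibrium anomaly ΔT_eq = F / λ = 47.81 / 2.362 = 20.2 K.
t = 7.813 years = 2.47×10^8 s, so t/τ = 2.56.
ΔT(t) = ΔT_eq (1 − e^(−t/τ)) = 20.2 × (1 − e^−2.56) = 18.7 K.

18.7 K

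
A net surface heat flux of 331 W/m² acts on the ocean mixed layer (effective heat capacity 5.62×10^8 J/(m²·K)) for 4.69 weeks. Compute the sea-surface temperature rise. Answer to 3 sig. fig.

1.67 K

Areal heat capacity C = 5.62×10^8 J/(m²·K) (given).
Net heat input Q = F Δt = 331 × (4.69 weeks × 6.048×10^5 s/week) = 9.39×10^8 J/m².
ΔT = Q / C = 9.39×10^8 / 5.62×10^8 = 1.67 K.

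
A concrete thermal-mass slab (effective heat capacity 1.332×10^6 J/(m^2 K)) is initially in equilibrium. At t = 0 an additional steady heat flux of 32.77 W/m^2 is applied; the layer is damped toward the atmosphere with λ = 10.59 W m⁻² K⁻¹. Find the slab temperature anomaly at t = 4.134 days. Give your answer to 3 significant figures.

2.91 K

Areal heat capacity C = 1.332×10^6 J/(m^2 K) (given).
τ = C / λ = 1.33×10^6 / 10.59 = 1.26×10^5 s.
Equilibrium anomaly ΔT_eq = F / λ = 32.77 / 10.59 = 3.09 K.
t = 4.134 days = 3.57×10^5 s, so t/τ = 2.84.
ΔT(t) = ΔT_eq (1 − e^(−t/τ)) = 3.09 × (1 − e^−2.84) = 2.91 K.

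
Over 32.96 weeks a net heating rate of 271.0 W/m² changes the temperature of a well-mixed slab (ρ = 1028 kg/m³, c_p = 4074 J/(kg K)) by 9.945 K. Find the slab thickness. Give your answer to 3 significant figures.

Heat input Q = F Δt = 271.0 × 1.99×10^7 s = 5.40×10^9 J/m².
Required areal heat capacity C = Q / ΔT = 5.43×10^8 J/(m²·K).
Depth D = C / (ρ c_p) = 5.43×10^8 / (1028 × 4074) = 130 m.

130 m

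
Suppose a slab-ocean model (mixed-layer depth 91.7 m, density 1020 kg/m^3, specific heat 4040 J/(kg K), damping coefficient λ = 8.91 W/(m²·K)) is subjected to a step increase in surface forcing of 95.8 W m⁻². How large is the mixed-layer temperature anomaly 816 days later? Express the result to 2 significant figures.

8.7 K

Areal heat capacity C = ρ c_p D = 1020 × 4040 × 91.7 = 3.78×10^8 J m⁻² K⁻¹.
τ = C / λ = 3.78×10^8 / 8.91 = 4.24×10^7 s.
Equilibrium anomaly ΔT_eq = F / λ = 95.8 / 8.91 = 10.8 K.
t = 816 days = 7.05×10^7 s, so t/τ = 1.66.
ΔT(t) = ΔT_eq (1 − e^(−t/τ)) = 10.8 × (1 − e^−1.66) = 8.71 K.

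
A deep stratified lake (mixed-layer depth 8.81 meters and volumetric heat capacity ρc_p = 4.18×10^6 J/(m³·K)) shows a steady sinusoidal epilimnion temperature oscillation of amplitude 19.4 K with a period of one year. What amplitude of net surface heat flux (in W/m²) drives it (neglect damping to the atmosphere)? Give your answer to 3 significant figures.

142

Areal heat capacity C = ρc_p × D = 4.18×10^6 × 8.81 = 3.68×10^7 J/(m^2 K).
ω = 2π / 3.15×10^7 s = 1.99×10^-7 s⁻¹.
Cω = 3.68×10^7 × 1.99×10^-7 = 7.34 W/(m²·K).
F₀ = A × Cω = 19.4 × 7.34 = 142 W/m².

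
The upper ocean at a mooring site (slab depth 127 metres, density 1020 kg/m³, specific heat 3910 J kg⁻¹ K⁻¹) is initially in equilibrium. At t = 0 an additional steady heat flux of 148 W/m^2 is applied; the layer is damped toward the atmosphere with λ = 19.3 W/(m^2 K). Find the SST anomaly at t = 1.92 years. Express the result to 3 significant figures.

Areal heat capacity C = ρ c_p D = 1020 × 3910 × 127 = 5.07×10^8 J/(m^2 K).
τ = C / λ = 5.07×10^8 / 19.3 = 2.62×10^7 s.
Equilibrium anomaly ΔT_eq = F / λ = 148 / 19.3 = 7.67 K.
t = 1.92 years = 6.06×10^7 s, so t/τ = 2.31.
ΔT(t) = ΔT_eq (1 − e^(−t/τ)) = 7.67 × (1 − e^−2.31) = 6.91 K.

6.91 K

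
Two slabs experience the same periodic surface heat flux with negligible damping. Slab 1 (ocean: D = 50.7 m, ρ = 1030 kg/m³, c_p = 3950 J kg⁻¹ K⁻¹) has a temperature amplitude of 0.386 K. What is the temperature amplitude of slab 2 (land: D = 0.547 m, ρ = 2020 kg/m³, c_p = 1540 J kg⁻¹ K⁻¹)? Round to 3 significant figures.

46.8 K

C_ocean = 2.06×10^8 J/(m²·K); C_land = 1.70×10^6 J/(m²·K).
A ∝ 1/C ⇒ A_land = A_ocean × C_ocean/C_land = 0.386 × 121 = 46.8 K.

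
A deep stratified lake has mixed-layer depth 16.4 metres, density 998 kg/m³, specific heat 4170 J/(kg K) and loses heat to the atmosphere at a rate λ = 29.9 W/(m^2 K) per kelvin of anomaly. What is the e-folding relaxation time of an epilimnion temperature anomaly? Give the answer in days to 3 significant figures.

26.4 days

Areal heat capacity C = ρ c_p D = 998 × 4170 × 16.4 = 6.83×10^7 J m⁻² K⁻¹.
Relaxation time τ = C / λ = 6.83×10^7 / 29.9 = 2.28×10^6 s.
In days: 2.28×10^6 s / (86400 s/day) = 26.4 days.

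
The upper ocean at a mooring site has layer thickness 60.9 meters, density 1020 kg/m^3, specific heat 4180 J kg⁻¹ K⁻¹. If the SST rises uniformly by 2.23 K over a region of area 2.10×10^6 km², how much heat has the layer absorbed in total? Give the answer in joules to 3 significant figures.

1.22×10^21 J

Areal heat capacity C = ρ c_p D = 1020 × 4180 × 60.9 = 2.60×10^8 J/(m^2 K).
Heat per unit area: q = C ΔT = 2.60×10^8 × 2.23 = 5.79×10^8 J/m².
Total heat: Q = q × A = 5.79×10^8 × (2.10×10^6 × 10⁶ m²) = 1.22×10^21 J.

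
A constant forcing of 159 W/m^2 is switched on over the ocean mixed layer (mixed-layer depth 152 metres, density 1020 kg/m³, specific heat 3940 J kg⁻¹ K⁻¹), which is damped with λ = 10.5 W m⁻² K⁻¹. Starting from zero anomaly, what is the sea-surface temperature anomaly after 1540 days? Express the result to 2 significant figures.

Areal heat capacity C = ρ c_p D = 1020 × 3940 × 152 = 6.11×10^8 J/(m²·K).
τ = C / λ = 6.11×10^8 / 10.5 = 5.82×10^7 s.
Equilibrium anomaly ΔT_eq = F / λ = 159 / 10.5 = 15.1 K.
t = 1540 days = 1.33×10^8 s, so t/τ = 2.29.
ΔT(t) = ΔT_eq (1 − e^(−t/τ)) = 15.1 × (1 − e^−2.29) = 13.6 K.

14 K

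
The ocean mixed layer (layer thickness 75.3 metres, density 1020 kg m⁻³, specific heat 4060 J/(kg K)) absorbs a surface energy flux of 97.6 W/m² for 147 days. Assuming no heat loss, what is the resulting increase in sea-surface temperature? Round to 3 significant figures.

3.98 K

Areal heat capacity C = ρ c_p D = 1020 × 4060 × 75.3 = 3.12×10^8 J/(m²·K).
Net heat input Q = F Δt = 97.6 × (147 days × 86400 s/day) = 1.24×10^9 J/m².
ΔT = Q / C = 1.24×10^9 / 3.12×10^8 = 3.98 K.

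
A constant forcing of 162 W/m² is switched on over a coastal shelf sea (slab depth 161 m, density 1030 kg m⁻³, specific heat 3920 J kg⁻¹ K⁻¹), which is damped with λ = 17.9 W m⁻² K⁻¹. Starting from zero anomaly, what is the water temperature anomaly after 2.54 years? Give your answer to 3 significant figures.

8.05 K

Areal heat capacity C = ρ c_p D = 1030 × 3920 × 161 = 6.50×10^8 J m⁻² K⁻¹.
τ = C / λ = 6.50×10^8 / 17.9 = 3.63×10^7 s.
Equilibrium anomaly ΔT_eq = F / λ = 162 / 17.9 = 9.05 K.
t = 2.54 years = 8.02×10^7 s, so t/τ = 2.21.
ΔT(t) = ΔT_eq (1 − e^(−t/τ)) = 9.05 × (1 − e^−2.21) = 8.05 K.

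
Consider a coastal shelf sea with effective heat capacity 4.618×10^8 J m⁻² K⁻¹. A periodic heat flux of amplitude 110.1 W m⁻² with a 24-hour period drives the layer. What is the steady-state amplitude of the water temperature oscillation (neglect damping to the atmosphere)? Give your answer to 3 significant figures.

0.00328 K

Areal heat capacity C = 4.618×10^8 J m⁻² K⁻¹ (given).
Angular frequency ω = 2π / T = 2π / 86400 s = 7.27×10^-5 s⁻¹.
Cω = 4.62×10^8 × 7.27×10^-5 = 33600 W/(m²·K).
Amplitude A = F₀ / (Cω) = 110.1 / 33600 = 0.00328 K.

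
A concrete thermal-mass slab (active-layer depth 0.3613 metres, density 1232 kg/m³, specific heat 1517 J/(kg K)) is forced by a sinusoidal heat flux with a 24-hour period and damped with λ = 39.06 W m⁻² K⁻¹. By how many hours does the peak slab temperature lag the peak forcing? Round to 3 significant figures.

Areal heat capacity C = ρ c_p D = 1232 × 1517 × 0.3613 = 6.75×10^5 J/(m²·K).
ω = 2π / 86400 s = 7.27×10^-5 s⁻¹.
Phase lag φ = arctan(Cω/λ) = arctan(49.1/39.06) = 0.899 rad.
Time lag = φ / ω = 0.899 / 7.27×10^-5 = 12400 s = 3.43 hours.

3.43 hours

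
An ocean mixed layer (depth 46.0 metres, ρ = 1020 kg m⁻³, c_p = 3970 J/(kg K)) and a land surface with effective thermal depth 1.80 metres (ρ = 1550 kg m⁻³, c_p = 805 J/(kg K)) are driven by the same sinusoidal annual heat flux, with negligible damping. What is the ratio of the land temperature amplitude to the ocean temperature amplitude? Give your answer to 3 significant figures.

C_ocean = 1020 × 3970 × 46.0 = 1.86×10^8 J/(m²·K).
C_land = 1550 × 805 × 1.80 = 2.25×10^6 J/(m²·K).
Undamped amplitude ∝ 1/C, so A_land/A_ocean = C_ocean/C_land = 82.9.

82.9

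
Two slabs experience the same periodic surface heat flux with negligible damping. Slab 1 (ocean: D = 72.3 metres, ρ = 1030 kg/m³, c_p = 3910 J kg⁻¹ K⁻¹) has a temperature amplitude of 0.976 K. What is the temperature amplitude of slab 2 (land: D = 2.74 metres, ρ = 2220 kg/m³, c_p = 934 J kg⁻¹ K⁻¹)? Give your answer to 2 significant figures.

50 K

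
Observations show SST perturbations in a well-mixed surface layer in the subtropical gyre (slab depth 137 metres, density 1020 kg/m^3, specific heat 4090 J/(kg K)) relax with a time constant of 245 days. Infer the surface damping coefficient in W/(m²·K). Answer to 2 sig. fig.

Areal heat capacity C = ρ c_p D = 1020 × 4090 × 137 = 5.72×10^8 J/(m²·K).
τ = 245 days = 2.12×10^7 s.
λ = C / τ = 5.72×10^8 / 2.12×10^7 = 27.0 W/(m²·K).

27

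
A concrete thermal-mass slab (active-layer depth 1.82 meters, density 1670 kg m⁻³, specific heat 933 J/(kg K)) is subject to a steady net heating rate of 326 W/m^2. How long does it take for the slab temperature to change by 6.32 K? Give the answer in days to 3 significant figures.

0.636 days

Areal heat capacity C = ρ c_p D = 1670 × 933 × 1.82 = 2.84×10^6 J/(m²·K).
Time required: Δt = C ΔT / F = 2.84×10^6 × 6.32 / 326 = 55000 s.
In days: 55000 s / (86400 s/day) = 0.636 days.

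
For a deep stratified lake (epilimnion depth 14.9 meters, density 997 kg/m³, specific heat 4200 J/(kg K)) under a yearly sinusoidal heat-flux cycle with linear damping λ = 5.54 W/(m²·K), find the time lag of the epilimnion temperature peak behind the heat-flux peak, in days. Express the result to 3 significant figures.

66.9 days

Areal heat capacity C = ρ c_p D = 997 × 4200 × 14.9 = 6.24×10^7 J/(m^2 K).
ω = 2π / 3.15×10^7 s = 1.99×10^-7 s⁻¹.
Phase lag φ = arctan(Cω/λ) = arctan(12.4/5.54) = 1.15 rad.
Time lag = φ / ω = 1.15 / 1.99×10^-7 = 5.78×10^6 s = 66.9 days.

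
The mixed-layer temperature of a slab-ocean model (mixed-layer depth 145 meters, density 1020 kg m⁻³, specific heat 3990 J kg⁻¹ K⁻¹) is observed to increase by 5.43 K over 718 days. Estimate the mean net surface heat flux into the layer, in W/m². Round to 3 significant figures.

51.7

Areal heat capacity C = ρ c_p D = 1020 × 3990 × 145 = 5.90×10^8 J m⁻² K⁻¹.
Required heat per unit area: Q = C ΔT = 5.90×10^8 × 5.43 = 3.20×10^9 J/m².
Flux F = Q / Δt = 3.20×10^9 / 6.20×10^7 s = 51.7 W/m².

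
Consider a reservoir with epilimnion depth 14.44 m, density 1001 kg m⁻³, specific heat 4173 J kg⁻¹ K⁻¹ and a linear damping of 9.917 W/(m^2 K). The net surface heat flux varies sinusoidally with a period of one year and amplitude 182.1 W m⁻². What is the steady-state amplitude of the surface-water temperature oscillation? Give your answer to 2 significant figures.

12 K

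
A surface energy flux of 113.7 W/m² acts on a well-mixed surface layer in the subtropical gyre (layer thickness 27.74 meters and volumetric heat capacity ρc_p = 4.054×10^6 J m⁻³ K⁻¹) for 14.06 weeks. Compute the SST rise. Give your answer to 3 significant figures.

8.60 K

Areal heat capacity C = ρc_p × D = 4.054×10^6 × 27.74 = 1.12×10^8 J/(m^2 K).
Net heat input Q = F Δt = 113.7 × (14.06 weeks × 6.048×10^5 s/week) = 9.67×10^8 J/m².
ΔT = Q / C = 9.67×10^8 / 1.12×10^8 = 8.60 K.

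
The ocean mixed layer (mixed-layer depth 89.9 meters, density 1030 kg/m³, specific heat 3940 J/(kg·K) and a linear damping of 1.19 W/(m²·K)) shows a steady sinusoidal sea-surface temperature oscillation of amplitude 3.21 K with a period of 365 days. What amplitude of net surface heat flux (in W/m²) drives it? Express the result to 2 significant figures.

230

Areal heat capacity C = ρ c_p D = 1030 × 3940 × 89.9 = 3.65×10^8 J m⁻² K⁻¹.
ω = 2π / 3.15×10^7 s = 1.99×10^-7 s⁻¹.
√((Cω)² + λ²) = √((72.7)² + 1.19²) = 72.7 W/(m²·K).
F₀ = A × √((Cω)²+λ²) = 3.21 × 72.7 = 233 W/m².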